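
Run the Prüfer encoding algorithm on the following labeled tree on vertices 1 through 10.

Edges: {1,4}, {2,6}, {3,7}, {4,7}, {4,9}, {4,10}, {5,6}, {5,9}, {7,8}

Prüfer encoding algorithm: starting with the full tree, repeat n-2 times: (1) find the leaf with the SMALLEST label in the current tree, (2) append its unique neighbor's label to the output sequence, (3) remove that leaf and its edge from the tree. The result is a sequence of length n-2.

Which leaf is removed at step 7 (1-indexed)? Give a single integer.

Step 1: current leaves = {1,2,3,8,10}. Remove leaf 1 (neighbor: 4).
Step 2: current leaves = {2,3,8,10}. Remove leaf 2 (neighbor: 6).
Step 3: current leaves = {3,6,8,10}. Remove leaf 3 (neighbor: 7).
Step 4: current leaves = {6,8,10}. Remove leaf 6 (neighbor: 5).
Step 5: current leaves = {5,8,10}. Remove leaf 5 (neighbor: 9).
Step 6: current leaves = {8,9,10}. Remove leaf 8 (neighbor: 7).
Step 7: current leaves = {7,9,10}. Remove leaf 7 (neighbor: 4).

Answer: 7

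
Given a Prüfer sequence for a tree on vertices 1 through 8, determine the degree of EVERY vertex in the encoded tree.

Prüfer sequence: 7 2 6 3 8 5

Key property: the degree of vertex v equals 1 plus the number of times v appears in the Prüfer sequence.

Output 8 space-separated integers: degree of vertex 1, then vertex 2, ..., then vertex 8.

p_1 = 7: count[7] becomes 1
p_2 = 2: count[2] becomes 1
p_3 = 6: count[6] becomes 1
p_4 = 3: count[3] becomes 1
p_5 = 8: count[8] becomes 1
p_6 = 5: count[5] becomes 1
Degrees (1 + count): deg[1]=1+0=1, deg[2]=1+1=2, deg[3]=1+1=2, deg[4]=1+0=1, deg[5]=1+1=2, deg[6]=1+1=2, deg[7]=1+1=2, deg[8]=1+1=2

Answer: 1 2 2 1 2 2 2 2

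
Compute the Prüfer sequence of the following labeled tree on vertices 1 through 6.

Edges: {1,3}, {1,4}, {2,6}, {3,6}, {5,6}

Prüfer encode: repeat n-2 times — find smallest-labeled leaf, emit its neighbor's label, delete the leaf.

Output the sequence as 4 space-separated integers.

Answer: 6 1 3 6

Derivation:
Step 1: leaves = {2,4,5}. Remove smallest leaf 2, emit neighbor 6.
Step 2: leaves = {4,5}. Remove smallest leaf 4, emit neighbor 1.
Step 3: leaves = {1,5}. Remove smallest leaf 1, emit neighbor 3.
Step 4: leaves = {3,5}. Remove smallest leaf 3, emit neighbor 6.
Done: 2 vertices remain (5, 6). Sequence = [6 1 3 6]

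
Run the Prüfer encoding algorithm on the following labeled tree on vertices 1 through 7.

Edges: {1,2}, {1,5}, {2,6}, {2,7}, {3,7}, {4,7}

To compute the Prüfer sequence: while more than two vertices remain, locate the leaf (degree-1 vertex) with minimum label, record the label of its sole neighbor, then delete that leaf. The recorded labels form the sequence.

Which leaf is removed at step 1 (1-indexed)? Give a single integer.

Step 1: current leaves = {3,4,5,6}. Remove leaf 3 (neighbor: 7).

Answer: 3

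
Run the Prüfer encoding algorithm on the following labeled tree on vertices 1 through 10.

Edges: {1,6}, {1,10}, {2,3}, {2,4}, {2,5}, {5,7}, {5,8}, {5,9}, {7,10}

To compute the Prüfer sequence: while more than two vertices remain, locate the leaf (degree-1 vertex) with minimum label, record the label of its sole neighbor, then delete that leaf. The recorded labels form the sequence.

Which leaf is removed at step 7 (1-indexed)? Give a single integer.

Step 1: current leaves = {3,4,6,8,9}. Remove leaf 3 (neighbor: 2).
Step 2: current leaves = {4,6,8,9}. Remove leaf 4 (neighbor: 2).
Step 3: current leaves = {2,6,8,9}. Remove leaf 2 (neighbor: 5).
Step 4: current leaves = {6,8,9}. Remove leaf 6 (neighbor: 1).
Step 5: current leaves = {1,8,9}. Remove leaf 1 (neighbor: 10).
Step 6: current leaves = {8,9,10}. Remove leaf 8 (neighbor: 5).
Step 7: current leaves = {9,10}. Remove leaf 9 (neighbor: 5).

Answer: 9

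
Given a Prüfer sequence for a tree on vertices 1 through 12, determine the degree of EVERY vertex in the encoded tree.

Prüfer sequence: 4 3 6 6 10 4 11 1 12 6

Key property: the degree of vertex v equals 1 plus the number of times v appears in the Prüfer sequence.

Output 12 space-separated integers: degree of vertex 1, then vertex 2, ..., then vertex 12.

Answer: 2 1 2 3 1 4 1 1 1 2 2 2

Derivation:
p_1 = 4: count[4] becomes 1
p_2 = 3: count[3] becomes 1
p_3 = 6: count[6] becomes 1
p_4 = 6: count[6] becomes 2
p_5 = 10: count[10] becomes 1
p_6 = 4: count[4] becomes 2
p_7 = 11: count[11] becomes 1
p_8 = 1: count[1] becomes 1
p_9 = 12: count[12] becomes 1
p_10 = 6: count[6] becomes 3
Degrees (1 + count): deg[1]=1+1=2, deg[2]=1+0=1, deg[3]=1+1=2, deg[4]=1+2=3, deg[5]=1+0=1, deg[6]=1+3=4, deg[7]=1+0=1, deg[8]=1+0=1, deg[9]=1+0=1, deg[10]=1+1=2, deg[11]=1+1=2, deg[12]=1+1=2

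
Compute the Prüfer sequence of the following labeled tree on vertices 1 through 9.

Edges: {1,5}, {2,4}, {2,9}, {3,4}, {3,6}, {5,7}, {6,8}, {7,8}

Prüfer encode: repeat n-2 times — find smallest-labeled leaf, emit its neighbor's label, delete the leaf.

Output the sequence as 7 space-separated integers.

Answer: 5 7 8 6 3 4 2

Derivation:
Step 1: leaves = {1,9}. Remove smallest leaf 1, emit neighbor 5.
Step 2: leaves = {5,9}. Remove smallest leaf 5, emit neighbor 7.
Step 3: leaves = {7,9}. Remove smallest leaf 7, emit neighbor 8.
Step 4: leaves = {8,9}. Remove smallest leaf 8, emit neighbor 6.
Step 5: leaves = {6,9}. Remove smallest leaf 6, emit neighbor 3.
Step 6: leaves = {3,9}. Remove smallest leaf 3, emit neighbor 4.
Step 7: leaves = {4,9}. Remove smallest leaf 4, emit neighbor 2.
Done: 2 vertices remain (2, 9). Sequence = [5 7 8 6 3 4 2]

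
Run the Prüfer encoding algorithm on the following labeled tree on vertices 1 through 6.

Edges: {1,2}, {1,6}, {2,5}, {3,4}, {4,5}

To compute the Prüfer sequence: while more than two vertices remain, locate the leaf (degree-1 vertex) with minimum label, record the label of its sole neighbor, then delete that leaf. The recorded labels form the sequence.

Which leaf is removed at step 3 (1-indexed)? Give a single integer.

Answer: 5

Derivation:
Step 1: current leaves = {3,6}. Remove leaf 3 (neighbor: 4).
Step 2: current leaves = {4,6}. Remove leaf 4 (neighbor: 5).
Step 3: current leaves = {5,6}. Remove leaf 5 (neighbor: 2).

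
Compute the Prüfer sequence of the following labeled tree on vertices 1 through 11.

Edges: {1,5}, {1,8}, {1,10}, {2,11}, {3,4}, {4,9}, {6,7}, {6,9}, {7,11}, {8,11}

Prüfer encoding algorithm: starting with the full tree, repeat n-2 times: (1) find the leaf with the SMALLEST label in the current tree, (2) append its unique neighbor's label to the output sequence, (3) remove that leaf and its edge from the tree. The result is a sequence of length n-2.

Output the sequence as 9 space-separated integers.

Step 1: leaves = {2,3,5,10}. Remove smallest leaf 2, emit neighbor 11.
Step 2: leaves = {3,5,10}. Remove smallest leaf 3, emit neighbor 4.
Step 3: leaves = {4,5,10}. Remove smallest leaf 4, emit neighbor 9.
Step 4: leaves = {5,9,10}. Remove smallest leaf 5, emit neighbor 1.
Step 5: leaves = {9,10}. Remove smallest leaf 9, emit neighbor 6.
Step 6: leaves = {6,10}. Remove smallest leaf 6, emit neighbor 7.
Step 7: leaves = {7,10}. Remove smallest leaf 7, emit neighbor 11.
Step 8: leaves = {10,11}. Remove smallest leaf 10, emit neighbor 1.
Step 9: leaves = {1,11}. Remove smallest leaf 1, emit neighbor 8.
Done: 2 vertices remain (8, 11). Sequence = [11 4 9 1 6 7 11 1 8]

Answer: 11 4 9 1 6 7 11 1 8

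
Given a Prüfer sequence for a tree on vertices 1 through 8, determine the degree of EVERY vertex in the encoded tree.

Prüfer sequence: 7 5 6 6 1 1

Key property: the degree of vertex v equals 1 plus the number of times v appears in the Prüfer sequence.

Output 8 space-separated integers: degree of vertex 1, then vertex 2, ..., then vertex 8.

p_1 = 7: count[7] becomes 1
p_2 = 5: count[5] becomes 1
p_3 = 6: count[6] becomes 1
p_4 = 6: count[6] becomes 2
p_5 = 1: count[1] becomes 1
p_6 = 1: count[1] becomes 2
Degrees (1 + count): deg[1]=1+2=3, deg[2]=1+0=1, deg[3]=1+0=1, deg[4]=1+0=1, deg[5]=1+1=2, deg[6]=1+2=3, deg[7]=1+1=2, deg[8]=1+0=1

Answer: 3 1 1 1 2 3 2 1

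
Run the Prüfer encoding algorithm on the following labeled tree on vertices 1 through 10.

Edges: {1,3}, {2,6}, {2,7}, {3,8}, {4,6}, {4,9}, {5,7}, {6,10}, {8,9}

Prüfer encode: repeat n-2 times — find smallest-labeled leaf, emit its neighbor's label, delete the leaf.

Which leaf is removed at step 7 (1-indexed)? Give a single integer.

Answer: 9

Derivation:
Step 1: current leaves = {1,5,10}. Remove leaf 1 (neighbor: 3).
Step 2: current leaves = {3,5,10}. Remove leaf 3 (neighbor: 8).
Step 3: current leaves = {5,8,10}. Remove leaf 5 (neighbor: 7).
Step 4: current leaves = {7,8,10}. Remove leaf 7 (neighbor: 2).
Step 5: current leaves = {2,8,10}. Remove leaf 2 (neighbor: 6).
Step 6: current leaves = {8,10}. Remove leaf 8 (neighbor: 9).
Step 7: current leaves = {9,10}. Remove leaf 9 (neighbor: 4).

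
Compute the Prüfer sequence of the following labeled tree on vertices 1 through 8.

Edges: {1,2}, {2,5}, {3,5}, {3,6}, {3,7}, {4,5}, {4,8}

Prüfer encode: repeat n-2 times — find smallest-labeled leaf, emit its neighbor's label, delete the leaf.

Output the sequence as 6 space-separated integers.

Step 1: leaves = {1,6,7,8}. Remove smallest leaf 1, emit neighbor 2.
Step 2: leaves = {2,6,7,8}. Remove smallest leaf 2, emit neighbor 5.
Step 3: leaves = {6,7,8}. Remove smallest leaf 6, emit neighbor 3.
Step 4: leaves = {7,8}. Remove smallest leaf 7, emit neighbor 3.
Step 5: leaves = {3,8}. Remove smallest leaf 3, emit neighbor 5.
Step 6: leaves = {5,8}. Remove smallest leaf 5, emit neighbor 4.
Done: 2 vertices remain (4, 8). Sequence = [2 5 3 3 5 4]

Answer: 2 5 3 3 5 4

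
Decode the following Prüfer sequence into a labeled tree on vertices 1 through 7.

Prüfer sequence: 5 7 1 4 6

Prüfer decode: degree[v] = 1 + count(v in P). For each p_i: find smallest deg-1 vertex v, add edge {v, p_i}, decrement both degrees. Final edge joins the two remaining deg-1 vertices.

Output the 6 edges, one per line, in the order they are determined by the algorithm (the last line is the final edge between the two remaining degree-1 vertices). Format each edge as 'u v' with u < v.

Answer: 2 5
3 7
1 5
1 4
4 6
6 7

Derivation:
Initial degrees: {1:2, 2:1, 3:1, 4:2, 5:2, 6:2, 7:2}
Step 1: smallest deg-1 vertex = 2, p_1 = 5. Add edge {2,5}. Now deg[2]=0, deg[5]=1.
Step 2: smallest deg-1 vertex = 3, p_2 = 7. Add edge {3,7}. Now deg[3]=0, deg[7]=1.
Step 3: smallest deg-1 vertex = 5, p_3 = 1. Add edge {1,5}. Now deg[5]=0, deg[1]=1.
Step 4: smallest deg-1 vertex = 1, p_4 = 4. Add edge {1,4}. Now deg[1]=0, deg[4]=1.
Step 5: smallest deg-1 vertex = 4, p_5 = 6. Add edge {4,6}. Now deg[4]=0, deg[6]=1.
Final: two remaining deg-1 vertices are 6, 7. Add edge {6,7}.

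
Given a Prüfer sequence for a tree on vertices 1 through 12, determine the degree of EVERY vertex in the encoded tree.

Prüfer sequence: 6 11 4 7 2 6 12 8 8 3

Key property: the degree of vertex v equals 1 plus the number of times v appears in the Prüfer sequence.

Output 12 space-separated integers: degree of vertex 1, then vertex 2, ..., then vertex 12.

p_1 = 6: count[6] becomes 1
p_2 = 11: count[11] becomes 1
p_3 = 4: count[4] becomes 1
p_4 = 7: count[7] becomes 1
p_5 = 2: count[2] becomes 1
p_6 = 6: count[6] becomes 2
p_7 = 12: count[12] becomes 1
p_8 = 8: count[8] becomes 1
p_9 = 8: count[8] becomes 2
p_10 = 3: count[3] becomes 1
Degrees (1 + count): deg[1]=1+0=1, deg[2]=1+1=2, deg[3]=1+1=2, deg[4]=1+1=2, deg[5]=1+0=1, deg[6]=1+2=3, deg[7]=1+1=2, deg[8]=1+2=3, deg[9]=1+0=1, deg[10]=1+0=1, deg[11]=1+1=2, deg[12]=1+1=2

Answer: 1 2 2 2 1 3 2 3 1 1 2 2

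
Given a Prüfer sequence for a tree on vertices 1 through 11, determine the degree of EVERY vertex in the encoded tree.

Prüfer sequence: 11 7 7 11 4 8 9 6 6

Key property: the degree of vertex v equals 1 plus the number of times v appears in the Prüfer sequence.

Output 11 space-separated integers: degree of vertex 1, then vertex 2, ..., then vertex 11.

Answer: 1 1 1 2 1 3 3 2 2 1 3

Derivation:
p_1 = 11: count[11] becomes 1
p_2 = 7: count[7] becomes 1
p_3 = 7: count[7] becomes 2
p_4 = 11: count[11] becomes 2
p_5 = 4: count[4] becomes 1
p_6 = 8: count[8] becomes 1
p_7 = 9: count[9] becomes 1
p_8 = 6: count[6] becomes 1
p_9 = 6: count[6] becomes 2
Degrees (1 + count): deg[1]=1+0=1, deg[2]=1+0=1, deg[3]=1+0=1, deg[4]=1+1=2, deg[5]=1+0=1, deg[6]=1+2=3, deg[7]=1+2=3, deg[8]=1+1=2, deg[9]=1+1=2, deg[10]=1+0=1, deg[11]=1+2=3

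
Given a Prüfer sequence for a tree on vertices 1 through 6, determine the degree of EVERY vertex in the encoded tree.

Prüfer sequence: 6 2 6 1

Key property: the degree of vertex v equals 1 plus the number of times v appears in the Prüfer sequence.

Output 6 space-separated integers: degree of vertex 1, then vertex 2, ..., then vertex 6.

Answer: 2 2 1 1 1 3

Derivation:
p_1 = 6: count[6] becomes 1
p_2 = 2: count[2] becomes 1
p_3 = 6: count[6] becomes 2
p_4 = 1: count[1] becomes 1
Degrees (1 + count): deg[1]=1+1=2, deg[2]=1+1=2, deg[3]=1+0=1, deg[4]=1+0=1, deg[5]=1+0=1, deg[6]=1+2=3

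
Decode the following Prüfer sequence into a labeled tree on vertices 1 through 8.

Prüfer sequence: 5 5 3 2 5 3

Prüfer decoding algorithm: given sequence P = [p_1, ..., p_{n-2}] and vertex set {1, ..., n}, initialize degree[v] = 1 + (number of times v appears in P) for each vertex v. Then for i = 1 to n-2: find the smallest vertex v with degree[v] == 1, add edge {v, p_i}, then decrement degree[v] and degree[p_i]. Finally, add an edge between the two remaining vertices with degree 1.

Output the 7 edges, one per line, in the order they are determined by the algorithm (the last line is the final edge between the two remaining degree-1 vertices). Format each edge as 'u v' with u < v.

Answer: 1 5
4 5
3 6
2 7
2 5
3 5
3 8

Derivation:
Initial degrees: {1:1, 2:2, 3:3, 4:1, 5:4, 6:1, 7:1, 8:1}
Step 1: smallest deg-1 vertex = 1, p_1 = 5. Add edge {1,5}. Now deg[1]=0, deg[5]=3.
Step 2: smallest deg-1 vertex = 4, p_2 = 5. Add edge {4,5}. Now deg[4]=0, deg[5]=2.
Step 3: smallest deg-1 vertex = 6, p_3 = 3. Add edge {3,6}. Now deg[6]=0, deg[3]=2.
Step 4: smallest deg-1 vertex = 7, p_4 = 2. Add edge {2,7}. Now deg[7]=0, deg[2]=1.
Step 5: smallest deg-1 vertex = 2, p_5 = 5. Add edge {2,5}. Now deg[2]=0, deg[5]=1.
Step 6: smallest deg-1 vertex = 5, p_6 = 3. Add edge {3,5}. Now deg[5]=0, deg[3]=1.
Final: two remaining deg-1 vertices are 3, 8. Add edge {3,8}.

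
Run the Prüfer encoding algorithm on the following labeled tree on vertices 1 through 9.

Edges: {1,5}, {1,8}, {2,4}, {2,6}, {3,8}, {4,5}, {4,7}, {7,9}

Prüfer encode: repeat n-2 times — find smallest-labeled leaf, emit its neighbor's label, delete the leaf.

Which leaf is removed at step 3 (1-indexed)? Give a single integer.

Step 1: current leaves = {3,6,9}. Remove leaf 3 (neighbor: 8).
Step 2: current leaves = {6,8,9}. Remove leaf 6 (neighbor: 2).
Step 3: current leaves = {2,8,9}. Remove leaf 2 (neighbor: 4).

Answer: 2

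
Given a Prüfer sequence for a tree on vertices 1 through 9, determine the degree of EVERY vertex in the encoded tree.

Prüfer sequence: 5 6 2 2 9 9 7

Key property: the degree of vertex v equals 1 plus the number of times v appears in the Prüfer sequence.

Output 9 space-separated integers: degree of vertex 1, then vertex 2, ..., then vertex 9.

p_1 = 5: count[5] becomes 1
p_2 = 6: count[6] becomes 1
p_3 = 2: count[2] becomes 1
p_4 = 2: count[2] becomes 2
p_5 = 9: count[9] becomes 1
p_6 = 9: count[9] becomes 2
p_7 = 7: count[7] becomes 1
Degrees (1 + count): deg[1]=1+0=1, deg[2]=1+2=3, deg[3]=1+0=1, deg[4]=1+0=1, deg[5]=1+1=2, deg[6]=1+1=2, deg[7]=1+1=2, deg[8]=1+0=1, deg[9]=1+2=3

Answer: 1 3 1 1 2 2 2 1 3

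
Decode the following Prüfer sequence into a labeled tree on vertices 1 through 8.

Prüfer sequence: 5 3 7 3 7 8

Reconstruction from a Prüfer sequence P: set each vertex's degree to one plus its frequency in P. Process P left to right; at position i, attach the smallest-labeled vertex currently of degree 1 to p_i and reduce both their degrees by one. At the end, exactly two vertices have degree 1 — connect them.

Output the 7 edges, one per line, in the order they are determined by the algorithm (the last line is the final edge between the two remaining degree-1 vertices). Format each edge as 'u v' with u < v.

Answer: 1 5
2 3
4 7
3 5
3 7
6 8
7 8

Derivation:
Initial degrees: {1:1, 2:1, 3:3, 4:1, 5:2, 6:1, 7:3, 8:2}
Step 1: smallest deg-1 vertex = 1, p_1 = 5. Add edge {1,5}. Now deg[1]=0, deg[5]=1.
Step 2: smallest deg-1 vertex = 2, p_2 = 3. Add edge {2,3}. Now deg[2]=0, deg[3]=2.
Step 3: smallest deg-1 vertex = 4, p_3 = 7. Add edge {4,7}. Now deg[4]=0, deg[7]=2.
Step 4: smallest deg-1 vertex = 5, p_4 = 3. Add edge {3,5}. Now deg[5]=0, deg[3]=1.
Step 5: smallest deg-1 vertex = 3, p_5 = 7. Add edge {3,7}. Now deg[3]=0, deg[7]=1.
Step 6: smallest deg-1 vertex = 6, p_6 = 8. Add edge {6,8}. Now deg[6]=0, deg[8]=1.
Final: two remaining deg-1 vertices are 7, 8. Add edge {7,8}.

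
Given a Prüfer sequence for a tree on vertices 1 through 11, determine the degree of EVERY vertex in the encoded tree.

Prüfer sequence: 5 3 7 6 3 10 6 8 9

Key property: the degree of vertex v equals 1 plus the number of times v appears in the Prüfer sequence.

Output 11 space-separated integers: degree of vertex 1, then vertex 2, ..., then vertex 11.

Answer: 1 1 3 1 2 3 2 2 2 2 1

Derivation:
p_1 = 5: count[5] becomes 1
p_2 = 3: count[3] becomes 1
p_3 = 7: count[7] becomes 1
p_4 = 6: count[6] becomes 1
p_5 = 3: count[3] becomes 2
p_6 = 10: count[10] becomes 1
p_7 = 6: count[6] becomes 2
p_8 = 8: count[8] becomes 1
p_9 = 9: count[9] becomes 1
Degrees (1 + count): deg[1]=1+0=1, deg[2]=1+0=1, deg[3]=1+2=3, deg[4]=1+0=1, deg[5]=1+1=2, deg[6]=1+2=3, deg[7]=1+1=2, deg[8]=1+1=2, deg[9]=1+1=2, deg[10]=1+1=2, deg[11]=1+0=1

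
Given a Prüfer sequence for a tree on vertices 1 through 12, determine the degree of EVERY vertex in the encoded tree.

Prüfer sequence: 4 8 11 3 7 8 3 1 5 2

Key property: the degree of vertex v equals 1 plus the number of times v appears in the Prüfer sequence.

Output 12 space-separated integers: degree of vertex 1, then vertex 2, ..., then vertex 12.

Answer: 2 2 3 2 2 1 2 3 1 1 2 1

Derivation:
p_1 = 4: count[4] becomes 1
p_2 = 8: count[8] becomes 1
p_3 = 11: count[11] becomes 1
p_4 = 3: count[3] becomes 1
p_5 = 7: count[7] becomes 1
p_6 = 8: count[8] becomes 2
p_7 = 3: count[3] becomes 2
p_8 = 1: count[1] becomes 1
p_9 = 5: count[5] becomes 1
p_10 = 2: count[2] becomes 1
Degrees (1 + count): deg[1]=1+1=2, deg[2]=1+1=2, deg[3]=1+2=3, deg[4]=1+1=2, deg[5]=1+1=2, deg[6]=1+0=1, deg[7]=1+1=2, deg[8]=1+2=3, deg[9]=1+0=1, deg[10]=1+0=1, deg[11]=1+1=2, deg[12]=1+0=1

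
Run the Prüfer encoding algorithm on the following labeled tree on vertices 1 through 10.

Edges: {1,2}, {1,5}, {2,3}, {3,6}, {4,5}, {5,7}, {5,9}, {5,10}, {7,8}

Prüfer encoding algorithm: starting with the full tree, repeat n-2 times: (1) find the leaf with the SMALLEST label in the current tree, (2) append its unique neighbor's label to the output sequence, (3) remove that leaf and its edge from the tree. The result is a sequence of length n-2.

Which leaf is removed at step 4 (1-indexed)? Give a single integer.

Answer: 2

Derivation:
Step 1: current leaves = {4,6,8,9,10}. Remove leaf 4 (neighbor: 5).
Step 2: current leaves = {6,8,9,10}. Remove leaf 6 (neighbor: 3).
Step 3: current leaves = {3,8,9,10}. Remove leaf 3 (neighbor: 2).
Step 4: current leaves = {2,8,9,10}. Remove leaf 2 (neighbor: 1).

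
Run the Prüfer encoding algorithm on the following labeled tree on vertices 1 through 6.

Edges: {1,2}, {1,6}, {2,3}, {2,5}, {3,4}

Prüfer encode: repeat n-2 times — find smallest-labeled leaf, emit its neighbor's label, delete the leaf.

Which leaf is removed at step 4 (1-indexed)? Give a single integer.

Step 1: current leaves = {4,5,6}. Remove leaf 4 (neighbor: 3).
Step 2: current leaves = {3,5,6}. Remove leaf 3 (neighbor: 2).
Step 3: current leaves = {5,6}. Remove leaf 5 (neighbor: 2).
Step 4: current leaves = {2,6}. Remove leaf 2 (neighbor: 1).

Answer: 2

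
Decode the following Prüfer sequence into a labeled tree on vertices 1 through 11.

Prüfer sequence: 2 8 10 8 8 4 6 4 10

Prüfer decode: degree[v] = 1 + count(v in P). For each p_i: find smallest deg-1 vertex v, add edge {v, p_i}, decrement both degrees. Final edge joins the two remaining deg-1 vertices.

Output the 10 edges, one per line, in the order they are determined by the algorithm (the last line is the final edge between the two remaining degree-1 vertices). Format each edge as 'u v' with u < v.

Initial degrees: {1:1, 2:2, 3:1, 4:3, 5:1, 6:2, 7:1, 8:4, 9:1, 10:3, 11:1}
Step 1: smallest deg-1 vertex = 1, p_1 = 2. Add edge {1,2}. Now deg[1]=0, deg[2]=1.
Step 2: smallest deg-1 vertex = 2, p_2 = 8. Add edge {2,8}. Now deg[2]=0, deg[8]=3.
Step 3: smallest deg-1 vertex = 3, p_3 = 10. Add edge {3,10}. Now deg[3]=0, deg[10]=2.
Step 4: smallest deg-1 vertex = 5, p_4 = 8. Add edge {5,8}. Now deg[5]=0, deg[8]=2.
Step 5: smallest deg-1 vertex = 7, p_5 = 8. Add edge {7,8}. Now deg[7]=0, deg[8]=1.
Step 6: smallest deg-1 vertex = 8, p_6 = 4. Add edge {4,8}. Now deg[8]=0, deg[4]=2.
Step 7: smallest deg-1 vertex = 9, p_7 = 6. Add edge {6,9}. Now deg[9]=0, deg[6]=1.
Step 8: smallest deg-1 vertex = 6, p_8 = 4. Add edge {4,6}. Now deg[6]=0, deg[4]=1.
Step 9: smallest deg-1 vertex = 4, p_9 = 10. Add edge {4,10}. Now deg[4]=0, deg[10]=1.
Final: two remaining deg-1 vertices are 10, 11. Add edge {10,11}.

Answer: 1 2
2 8
3 10
5 8
7 8
4 8
6 9
4 6
4 10
10 11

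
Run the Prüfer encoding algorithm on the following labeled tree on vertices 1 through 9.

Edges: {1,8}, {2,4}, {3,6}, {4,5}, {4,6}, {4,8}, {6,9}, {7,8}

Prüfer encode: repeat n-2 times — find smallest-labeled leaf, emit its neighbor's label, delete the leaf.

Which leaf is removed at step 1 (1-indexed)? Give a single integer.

Answer: 1

Derivation:
Step 1: current leaves = {1,2,3,5,7,9}. Remove leaf 1 (neighbor: 8).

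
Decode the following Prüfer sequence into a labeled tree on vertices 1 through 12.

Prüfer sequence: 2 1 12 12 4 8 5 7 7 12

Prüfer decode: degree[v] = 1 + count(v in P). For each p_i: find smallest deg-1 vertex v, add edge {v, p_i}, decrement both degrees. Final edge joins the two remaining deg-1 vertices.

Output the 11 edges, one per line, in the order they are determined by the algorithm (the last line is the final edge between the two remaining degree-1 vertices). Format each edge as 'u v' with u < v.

Initial degrees: {1:2, 2:2, 3:1, 4:2, 5:2, 6:1, 7:3, 8:2, 9:1, 10:1, 11:1, 12:4}
Step 1: smallest deg-1 vertex = 3, p_1 = 2. Add edge {2,3}. Now deg[3]=0, deg[2]=1.
Step 2: smallest deg-1 vertex = 2, p_2 = 1. Add edge {1,2}. Now deg[2]=0, deg[1]=1.
Step 3: smallest deg-1 vertex = 1, p_3 = 12. Add edge {1,12}. Now deg[1]=0, deg[12]=3.
Step 4: smallest deg-1 vertex = 6, p_4 = 12. Add edge {6,12}. Now deg[6]=0, deg[12]=2.
Step 5: smallest deg-1 vertex = 9, p_5 = 4. Add edge {4,9}. Now deg[9]=0, deg[4]=1.
Step 6: smallest deg-1 vertex = 4, p_6 = 8. Add edge {4,8}. Now deg[4]=0, deg[8]=1.
Step 7: smallest deg-1 vertex = 8, p_7 = 5. Add edge {5,8}. Now deg[8]=0, deg[5]=1.
Step 8: smallest deg-1 vertex = 5, p_8 = 7. Add edge {5,7}. Now deg[5]=0, deg[7]=2.
Step 9: smallest deg-1 vertex = 10, p_9 = 7. Add edge {7,10}. Now deg[10]=0, deg[7]=1.
Step 10: smallest deg-1 vertex = 7, p_10 = 12. Add edge {7,12}. Now deg[7]=0, deg[12]=1.
Final: two remaining deg-1 vertices are 11, 12. Add edge {11,12}.

Answer: 2 3
1 2
1 12
6 12
4 9
4 8
5 8
5 7
7 10
7 12
11 12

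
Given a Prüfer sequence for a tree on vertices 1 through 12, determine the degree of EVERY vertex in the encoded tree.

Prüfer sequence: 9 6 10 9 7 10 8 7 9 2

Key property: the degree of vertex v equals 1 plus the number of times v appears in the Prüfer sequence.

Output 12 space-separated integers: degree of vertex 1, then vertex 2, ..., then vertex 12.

Answer: 1 2 1 1 1 2 3 2 4 3 1 1

Derivation:
p_1 = 9: count[9] becomes 1
p_2 = 6: count[6] becomes 1
p_3 = 10: count[10] becomes 1
p_4 = 9: count[9] becomes 2
p_5 = 7: count[7] becomes 1
p_6 = 10: count[10] becomes 2
p_7 = 8: count[8] becomes 1
p_8 = 7: count[7] becomes 2
p_9 = 9: count[9] becomes 3
p_10 = 2: count[2] becomes 1
Degrees (1 + count): deg[1]=1+0=1, deg[2]=1+1=2, deg[3]=1+0=1, deg[4]=1+0=1, deg[5]=1+0=1, deg[6]=1+1=2, deg[7]=1+2=3, deg[8]=1+1=2, deg[9]=1+3=4, deg[10]=1+2=3, deg[11]=1+0=1, deg[12]=1+0=1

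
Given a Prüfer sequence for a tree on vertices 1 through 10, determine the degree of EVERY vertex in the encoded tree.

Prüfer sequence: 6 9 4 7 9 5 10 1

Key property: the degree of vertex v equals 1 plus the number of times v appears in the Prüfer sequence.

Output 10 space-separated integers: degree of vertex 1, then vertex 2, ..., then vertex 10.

p_1 = 6: count[6] becomes 1
p_2 = 9: count[9] becomes 1
p_3 = 4: count[4] becomes 1
p_4 = 7: count[7] becomes 1
p_5 = 9: count[9] becomes 2
p_6 = 5: count[5] becomes 1
p_7 = 10: count[10] becomes 1
p_8 = 1: count[1] becomes 1
Degrees (1 + count): deg[1]=1+1=2, deg[2]=1+0=1, deg[3]=1+0=1, deg[4]=1+1=2, deg[5]=1+1=2, deg[6]=1+1=2, deg[7]=1+1=2, deg[8]=1+0=1, deg[9]=1+2=3, deg[10]=1+1=2

Answer: 2 1 1 2 2 2 2 1 3 2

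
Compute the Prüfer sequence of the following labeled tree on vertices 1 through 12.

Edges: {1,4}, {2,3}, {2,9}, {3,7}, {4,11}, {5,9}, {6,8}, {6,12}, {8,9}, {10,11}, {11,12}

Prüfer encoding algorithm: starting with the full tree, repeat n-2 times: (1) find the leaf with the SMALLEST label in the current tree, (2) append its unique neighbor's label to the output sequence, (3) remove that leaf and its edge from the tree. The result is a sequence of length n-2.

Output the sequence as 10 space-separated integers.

Step 1: leaves = {1,5,7,10}. Remove smallest leaf 1, emit neighbor 4.
Step 2: leaves = {4,5,7,10}. Remove smallest leaf 4, emit neighbor 11.
Step 3: leaves = {5,7,10}. Remove smallest leaf 5, emit neighbor 9.
Step 4: leaves = {7,10}. Remove smallest leaf 7, emit neighbor 3.
Step 5: leaves = {3,10}. Remove smallest leaf 3, emit neighbor 2.
Step 6: leaves = {2,10}. Remove smallest leaf 2, emit neighbor 9.
Step 7: leaves = {9,10}. Remove smallest leaf 9, emit neighbor 8.
Step 8: leaves = {8,10}. Remove smallest leaf 8, emit neighbor 6.
Step 9: leaves = {6,10}. Remove smallest leaf 6, emit neighbor 12.
Step 10: leaves = {10,12}. Remove smallest leaf 10, emit neighbor 11.
Done: 2 vertices remain (11, 12). Sequence = [4 11 9 3 2 9 8 6 12 11]

Answer: 4 11 9 3 2 9 8 6 12 11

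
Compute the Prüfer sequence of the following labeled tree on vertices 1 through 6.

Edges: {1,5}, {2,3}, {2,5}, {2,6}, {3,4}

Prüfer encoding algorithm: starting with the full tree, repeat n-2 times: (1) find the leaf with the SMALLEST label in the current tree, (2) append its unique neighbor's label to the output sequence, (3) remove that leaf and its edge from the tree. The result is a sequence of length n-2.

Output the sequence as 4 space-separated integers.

Answer: 5 3 2 2

Derivation:
Step 1: leaves = {1,4,6}. Remove smallest leaf 1, emit neighbor 5.
Step 2: leaves = {4,5,6}. Remove smallest leaf 4, emit neighbor 3.
Step 3: leaves = {3,5,6}. Remove smallest leaf 3, emit neighbor 2.
Step 4: leaves = {5,6}. Remove smallest leaf 5, emit neighbor 2.
Done: 2 vertices remain (2, 6). Sequence = [5 3 2 2]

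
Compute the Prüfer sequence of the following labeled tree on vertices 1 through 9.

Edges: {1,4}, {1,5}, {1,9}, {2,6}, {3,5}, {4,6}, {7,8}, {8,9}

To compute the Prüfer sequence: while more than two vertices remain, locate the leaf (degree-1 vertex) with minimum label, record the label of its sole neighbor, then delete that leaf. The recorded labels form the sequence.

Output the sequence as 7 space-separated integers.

Step 1: leaves = {2,3,7}. Remove smallest leaf 2, emit neighbor 6.
Step 2: leaves = {3,6,7}. Remove smallest leaf 3, emit neighbor 5.
Step 3: leaves = {5,6,7}. Remove smallest leaf 5, emit neighbor 1.
Step 4: leaves = {6,7}. Remove smallest leaf 6, emit neighbor 4.
Step 5: leaves = {4,7}. Remove smallest leaf 4, emit neighbor 1.
Step 6: leaves = {1,7}. Remove smallest leaf 1, emit neighbor 9.
Step 7: leaves = {7,9}. Remove smallest leaf 7, emit neighbor 8.
Done: 2 vertices remain (8, 9). Sequence = [6 5 1 4 1 9 8]

Answer: 6 5 1 4 1 9 8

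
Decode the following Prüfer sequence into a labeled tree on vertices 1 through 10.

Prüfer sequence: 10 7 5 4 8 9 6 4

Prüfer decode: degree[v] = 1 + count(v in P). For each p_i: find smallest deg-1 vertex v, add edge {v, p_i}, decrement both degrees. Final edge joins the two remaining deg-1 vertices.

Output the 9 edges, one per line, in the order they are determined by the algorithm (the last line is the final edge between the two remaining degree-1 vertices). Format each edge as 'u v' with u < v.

Initial degrees: {1:1, 2:1, 3:1, 4:3, 5:2, 6:2, 7:2, 8:2, 9:2, 10:2}
Step 1: smallest deg-1 vertex = 1, p_1 = 10. Add edge {1,10}. Now deg[1]=0, deg[10]=1.
Step 2: smallest deg-1 vertex = 2, p_2 = 7. Add edge {2,7}. Now deg[2]=0, deg[7]=1.
Step 3: smallest deg-1 vertex = 3, p_3 = 5. Add edge {3,5}. Now deg[3]=0, deg[5]=1.
Step 4: smallest deg-1 vertex = 5, p_4 = 4. Add edge {4,5}. Now deg[5]=0, deg[4]=2.
Step 5: smallest deg-1 vertex = 7, p_5 = 8. Add edge {7,8}. Now deg[7]=0, deg[8]=1.
Step 6: smallest deg-1 vertex = 8, p_6 = 9. Add edge {8,9}. Now deg[8]=0, deg[9]=1.
Step 7: smallest deg-1 vertex = 9, p_7 = 6. Add edge {6,9}. Now deg[9]=0, deg[6]=1.
Step 8: smallest deg-1 vertex = 6, p_8 = 4. Add edge {4,6}. Now deg[6]=0, deg[4]=1.
Final: two remaining deg-1 vertices are 4, 10. Add edge {4,10}.

Answer: 1 10
2 7
3 5
4 5
7 8
8 9
6 9
4 6
4 10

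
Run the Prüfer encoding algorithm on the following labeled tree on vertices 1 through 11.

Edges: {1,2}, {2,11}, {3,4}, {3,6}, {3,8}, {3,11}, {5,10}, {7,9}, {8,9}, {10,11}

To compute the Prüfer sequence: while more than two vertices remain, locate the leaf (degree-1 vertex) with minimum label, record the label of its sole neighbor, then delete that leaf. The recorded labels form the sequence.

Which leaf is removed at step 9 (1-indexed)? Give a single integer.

Step 1: current leaves = {1,4,5,6,7}. Remove leaf 1 (neighbor: 2).
Step 2: current leaves = {2,4,5,6,7}. Remove leaf 2 (neighbor: 11).
Step 3: current leaves = {4,5,6,7}. Remove leaf 4 (neighbor: 3).
Step 4: current leaves = {5,6,7}. Remove leaf 5 (neighbor: 10).
Step 5: current leaves = {6,7,10}. Remove leaf 6 (neighbor: 3).
Step 6: current leaves = {7,10}. Remove leaf 7 (neighbor: 9).
Step 7: current leaves = {9,10}. Remove leaf 9 (neighbor: 8).
Step 8: current leaves = {8,10}. Remove leaf 8 (neighbor: 3).
Step 9: current leaves = {3,10}. Remove leaf 3 (neighbor: 11).

Answer: 3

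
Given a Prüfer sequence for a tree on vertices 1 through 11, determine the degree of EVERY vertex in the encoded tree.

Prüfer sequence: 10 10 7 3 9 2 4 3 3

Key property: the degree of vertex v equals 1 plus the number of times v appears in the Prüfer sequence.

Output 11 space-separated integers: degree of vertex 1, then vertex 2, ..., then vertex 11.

Answer: 1 2 4 2 1 1 2 1 2 3 1

Derivation:
p_1 = 10: count[10] becomes 1
p_2 = 10: count[10] becomes 2
p_3 = 7: count[7] becomes 1
p_4 = 3: count[3] becomes 1
p_5 = 9: count[9] becomes 1
p_6 = 2: count[2] becomes 1
p_7 = 4: count[4] becomes 1
p_8 = 3: count[3] becomes 2
p_9 = 3: count[3] becomes 3
Degrees (1 + count): deg[1]=1+0=1, deg[2]=1+1=2, deg[3]=1+3=4, deg[4]=1+1=2, deg[5]=1+0=1, deg[6]=1+0=1, deg[7]=1+1=2, deg[8]=1+0=1, deg[9]=1+1=2, deg[10]=1+2=3, deg[11]=1+0=1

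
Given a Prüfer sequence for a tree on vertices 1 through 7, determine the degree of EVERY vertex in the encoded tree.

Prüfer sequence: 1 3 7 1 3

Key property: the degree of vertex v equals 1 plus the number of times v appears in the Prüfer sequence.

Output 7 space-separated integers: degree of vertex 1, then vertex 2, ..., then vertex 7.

p_1 = 1: count[1] becomes 1
p_2 = 3: count[3] becomes 1
p_3 = 7: count[7] becomes 1
p_4 = 1: count[1] becomes 2
p_5 = 3: count[3] becomes 2
Degrees (1 + count): deg[1]=1+2=3, deg[2]=1+0=1, deg[3]=1+2=3, deg[4]=1+0=1, deg[5]=1+0=1, deg[6]=1+0=1, deg[7]=1+1=2

Answer: 3 1 3 1 1 1 2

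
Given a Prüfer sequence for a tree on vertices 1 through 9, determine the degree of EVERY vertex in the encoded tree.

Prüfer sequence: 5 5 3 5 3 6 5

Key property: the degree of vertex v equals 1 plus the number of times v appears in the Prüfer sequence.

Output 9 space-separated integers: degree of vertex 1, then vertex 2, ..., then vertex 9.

p_1 = 5: count[5] becomes 1
p_2 = 5: count[5] becomes 2
p_3 = 3: count[3] becomes 1
p_4 = 5: count[5] becomes 3
p_5 = 3: count[3] becomes 2
p_6 = 6: count[6] becomes 1
p_7 = 5: count[5] becomes 4
Degrees (1 + count): deg[1]=1+0=1, deg[2]=1+0=1, deg[3]=1+2=3, deg[4]=1+0=1, deg[5]=1+4=5, deg[6]=1+1=2, deg[7]=1+0=1, deg[8]=1+0=1, deg[9]=1+0=1

Answer: 1 1 3 1 5 2 1 1 1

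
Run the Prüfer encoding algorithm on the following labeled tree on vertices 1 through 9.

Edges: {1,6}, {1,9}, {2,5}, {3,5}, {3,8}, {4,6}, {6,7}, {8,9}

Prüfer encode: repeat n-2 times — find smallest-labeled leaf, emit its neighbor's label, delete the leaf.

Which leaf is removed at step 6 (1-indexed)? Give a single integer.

Step 1: current leaves = {2,4,7}. Remove leaf 2 (neighbor: 5).
Step 2: current leaves = {4,5,7}. Remove leaf 4 (neighbor: 6).
Step 3: current leaves = {5,7}. Remove leaf 5 (neighbor: 3).
Step 4: current leaves = {3,7}. Remove leaf 3 (neighbor: 8).
Step 5: current leaves = {7,8}. Remove leaf 7 (neighbor: 6).
Step 6: current leaves = {6,8}. Remove leaf 6 (neighbor: 1).

Answer: 6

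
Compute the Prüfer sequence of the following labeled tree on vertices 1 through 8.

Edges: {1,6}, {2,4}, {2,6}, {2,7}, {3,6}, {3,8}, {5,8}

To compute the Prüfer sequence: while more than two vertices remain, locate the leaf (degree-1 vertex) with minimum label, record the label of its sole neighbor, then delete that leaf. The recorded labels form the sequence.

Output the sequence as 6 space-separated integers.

Answer: 6 2 8 2 6 3

Derivation:
Step 1: leaves = {1,4,5,7}. Remove smallest leaf 1, emit neighbor 6.
Step 2: leaves = {4,5,7}. Remove smallest leaf 4, emit neighbor 2.
Step 3: leaves = {5,7}. Remove smallest leaf 5, emit neighbor 8.
Step 4: leaves = {7,8}. Remove smallest leaf 7, emit neighbor 2.
Step 5: leaves = {2,8}. Remove smallest leaf 2, emit neighbor 6.
Step 6: leaves = {6,8}. Remove smallest leaf 6, emit neighbor 3.
Done: 2 vertices remain (3, 8). Sequence = [6 2 8 2 6 3]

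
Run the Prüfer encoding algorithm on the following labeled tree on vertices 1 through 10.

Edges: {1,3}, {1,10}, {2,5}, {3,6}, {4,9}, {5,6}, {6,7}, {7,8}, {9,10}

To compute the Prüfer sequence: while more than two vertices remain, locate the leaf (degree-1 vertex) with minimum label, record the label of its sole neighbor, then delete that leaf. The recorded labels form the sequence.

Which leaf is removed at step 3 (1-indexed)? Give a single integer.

Step 1: current leaves = {2,4,8}. Remove leaf 2 (neighbor: 5).
Step 2: current leaves = {4,5,8}. Remove leaf 4 (neighbor: 9).
Step 3: current leaves = {5,8,9}. Remove leaf 5 (neighbor: 6).

Answer: 5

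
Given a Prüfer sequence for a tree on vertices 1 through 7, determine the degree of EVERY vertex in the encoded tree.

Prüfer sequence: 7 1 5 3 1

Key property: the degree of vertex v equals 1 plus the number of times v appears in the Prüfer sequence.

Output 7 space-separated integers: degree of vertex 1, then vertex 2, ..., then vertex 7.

Answer: 3 1 2 1 2 1 2

Derivation:
p_1 = 7: count[7] becomes 1
p_2 = 1: count[1] becomes 1
p_3 = 5: count[5] becomes 1
p_4 = 3: count[3] becomes 1
p_5 = 1: count[1] becomes 2
Degrees (1 + count): deg[1]=1+2=3, deg[2]=1+0=1, deg[3]=1+1=2, deg[4]=1+0=1, deg[5]=1+1=2, deg[6]=1+0=1, deg[7]=1+1=2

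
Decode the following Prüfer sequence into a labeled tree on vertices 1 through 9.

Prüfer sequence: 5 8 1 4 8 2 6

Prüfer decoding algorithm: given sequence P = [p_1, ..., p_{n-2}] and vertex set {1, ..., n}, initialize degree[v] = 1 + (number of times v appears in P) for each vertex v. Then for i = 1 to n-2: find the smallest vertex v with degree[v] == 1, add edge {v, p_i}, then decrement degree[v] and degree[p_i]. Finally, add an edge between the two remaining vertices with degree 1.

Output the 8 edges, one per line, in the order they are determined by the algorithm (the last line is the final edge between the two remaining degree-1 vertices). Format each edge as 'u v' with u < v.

Answer: 3 5
5 8
1 7
1 4
4 8
2 8
2 6
6 9

Derivation:
Initial degrees: {1:2, 2:2, 3:1, 4:2, 5:2, 6:2, 7:1, 8:3, 9:1}
Step 1: smallest deg-1 vertex = 3, p_1 = 5. Add edge {3,5}. Now deg[3]=0, deg[5]=1.
Step 2: smallest deg-1 vertex = 5, p_2 = 8. Add edge {5,8}. Now deg[5]=0, deg[8]=2.
Step 3: smallest deg-1 vertex = 7, p_3 = 1. Add edge {1,7}. Now deg[7]=0, deg[1]=1.
Step 4: smallest deg-1 vertex = 1, p_4 = 4. Add edge {1,4}. Now deg[1]=0, deg[4]=1.
Step 5: smallest deg-1 vertex = 4, p_5 = 8. Add edge {4,8}. Now deg[4]=0, deg[8]=1.
Step 6: smallest deg-1 vertex = 8, p_6 = 2. Add edge {2,8}. Now deg[8]=0, deg[2]=1.
Step 7: smallest deg-1 vertex = 2, p_7 = 6. Add edge {2,6}. Now deg[2]=0, deg[6]=1.
Final: two remaining deg-1 vertices are 6, 9. Add edge {6,9}.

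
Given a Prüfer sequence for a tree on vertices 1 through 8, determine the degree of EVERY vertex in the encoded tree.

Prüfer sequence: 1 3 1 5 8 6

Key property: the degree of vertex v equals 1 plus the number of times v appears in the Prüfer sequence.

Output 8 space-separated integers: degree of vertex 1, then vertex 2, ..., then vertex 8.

Answer: 3 1 2 1 2 2 1 2

Derivation:
p_1 = 1: count[1] becomes 1
p_2 = 3: count[3] becomes 1
p_3 = 1: count[1] becomes 2
p_4 = 5: count[5] becomes 1
p_5 = 8: count[8] becomes 1
p_6 = 6: count[6] becomes 1
Degrees (1 + count): deg[1]=1+2=3, deg[2]=1+0=1, deg[3]=1+1=2, deg[4]=1+0=1, deg[5]=1+1=2, deg[6]=1+1=2, deg[7]=1+0=1, deg[8]=1+1=2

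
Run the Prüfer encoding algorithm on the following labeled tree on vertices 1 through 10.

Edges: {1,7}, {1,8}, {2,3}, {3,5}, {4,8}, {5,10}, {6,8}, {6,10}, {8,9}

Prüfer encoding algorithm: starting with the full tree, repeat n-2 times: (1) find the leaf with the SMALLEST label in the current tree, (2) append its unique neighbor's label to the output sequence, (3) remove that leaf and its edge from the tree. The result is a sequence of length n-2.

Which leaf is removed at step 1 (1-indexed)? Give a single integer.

Answer: 2

Derivation:
Step 1: current leaves = {2,4,7,9}. Remove leaf 2 (neighbor: 3).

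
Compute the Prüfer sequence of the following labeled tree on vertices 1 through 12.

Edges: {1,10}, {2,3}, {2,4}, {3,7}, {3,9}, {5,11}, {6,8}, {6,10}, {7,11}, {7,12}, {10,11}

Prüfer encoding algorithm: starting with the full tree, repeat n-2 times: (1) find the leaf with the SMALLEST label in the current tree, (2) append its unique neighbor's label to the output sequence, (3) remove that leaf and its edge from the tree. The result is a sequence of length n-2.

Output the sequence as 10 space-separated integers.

Answer: 10 2 3 11 6 10 3 7 11 7

Derivation:
Step 1: leaves = {1,4,5,8,9,12}. Remove smallest leaf 1, emit neighbor 10.
Step 2: leaves = {4,5,8,9,12}. Remove smallest leaf 4, emit neighbor 2.
Step 3: leaves = {2,5,8,9,12}. Remove smallest leaf 2, emit neighbor 3.
Step 4: leaves = {5,8,9,12}. Remove smallest leaf 5, emit neighbor 11.
Step 5: leaves = {8,9,12}. Remove smallest leaf 8, emit neighbor 6.
Step 6: leaves = {6,9,12}. Remove smallest leaf 6, emit neighbor 10.
Step 7: leaves = {9,10,12}. Remove smallest leaf 9, emit neighbor 3.
Step 8: leaves = {3,10,12}. Remove smallest leaf 3, emit neighbor 7.
Step 9: leaves = {10,12}. Remove smallest leaf 10, emit neighbor 11.
Step 10: leaves = {11,12}. Remove smallest leaf 11, emit neighbor 7.
Done: 2 vertices remain (7, 12). Sequence = [10 2 3 11 6 10 3 7 11 7]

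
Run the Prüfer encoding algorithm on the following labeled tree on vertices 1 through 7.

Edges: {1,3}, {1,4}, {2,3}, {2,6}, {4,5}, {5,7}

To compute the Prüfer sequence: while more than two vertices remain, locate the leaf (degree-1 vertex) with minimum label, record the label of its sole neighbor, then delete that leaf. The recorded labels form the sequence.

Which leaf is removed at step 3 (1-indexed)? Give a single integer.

Step 1: current leaves = {6,7}. Remove leaf 6 (neighbor: 2).
Step 2: current leaves = {2,7}. Remove leaf 2 (neighbor: 3).
Step 3: current leaves = {3,7}. Remove leaf 3 (neighbor: 1).

Answer: 3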